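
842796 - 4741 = 838055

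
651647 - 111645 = 540002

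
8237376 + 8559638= 16797014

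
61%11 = 6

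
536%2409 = 536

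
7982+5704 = 13686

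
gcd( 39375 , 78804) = 9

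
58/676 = 29/338 = 0.09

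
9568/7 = 9568/7 = 1366.86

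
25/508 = 25/508 = 0.05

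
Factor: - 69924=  - 2^2  *3^1* 5827^1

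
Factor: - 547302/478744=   -471/412 =- 2^ ( - 2)*3^1*103^( - 1)* 157^1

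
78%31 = 16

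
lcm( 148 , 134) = 9916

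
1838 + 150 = 1988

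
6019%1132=359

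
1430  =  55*26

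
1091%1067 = 24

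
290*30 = 8700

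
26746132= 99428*269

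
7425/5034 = 2475/1678 = 1.47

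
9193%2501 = 1690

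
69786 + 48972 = 118758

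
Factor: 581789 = 13^1*44753^1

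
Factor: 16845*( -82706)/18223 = -1393182570/18223 = - 2^1*3^1*  5^1*13^1*1123^1* 3181^1*18223^( - 1)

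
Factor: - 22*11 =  - 2^1 * 11^2 = - 242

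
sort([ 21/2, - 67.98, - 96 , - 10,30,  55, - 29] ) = [ - 96 , - 67.98, - 29, - 10, 21/2,30, 55] 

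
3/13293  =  1/4431= 0.00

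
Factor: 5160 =2^3*3^1*5^1 * 43^1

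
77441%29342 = 18757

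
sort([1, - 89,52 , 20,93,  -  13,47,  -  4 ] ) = [-89, - 13, - 4, 1, 20,47, 52, 93]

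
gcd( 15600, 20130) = 30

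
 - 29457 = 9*( - 3273)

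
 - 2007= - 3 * 669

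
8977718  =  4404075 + 4573643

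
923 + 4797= 5720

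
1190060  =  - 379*( - 3140 ) 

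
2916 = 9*324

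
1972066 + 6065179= 8037245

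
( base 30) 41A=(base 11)280A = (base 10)3640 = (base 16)E38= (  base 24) 67G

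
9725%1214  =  13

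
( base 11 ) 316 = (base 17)156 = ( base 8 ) 574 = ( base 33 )bh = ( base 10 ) 380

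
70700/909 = 700/9 = 77.78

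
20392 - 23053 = - 2661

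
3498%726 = 594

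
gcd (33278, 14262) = 4754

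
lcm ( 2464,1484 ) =130592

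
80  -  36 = 44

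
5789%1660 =809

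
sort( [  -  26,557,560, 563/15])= [  -  26, 563/15, 557,560]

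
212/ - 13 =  - 17 + 9/13  =  -  16.31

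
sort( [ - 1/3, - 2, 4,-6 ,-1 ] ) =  [  -  6, - 2, - 1,-1/3,4 ] 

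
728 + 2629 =3357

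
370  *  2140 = 791800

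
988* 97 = 95836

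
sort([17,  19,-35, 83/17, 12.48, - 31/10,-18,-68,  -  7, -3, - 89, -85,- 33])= [ - 89,-85, - 68, - 35, - 33, - 18, - 7, - 31/10, - 3, 83/17,  12.48, 17, 19 ] 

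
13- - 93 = 106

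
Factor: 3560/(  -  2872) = - 5^1*89^1 *359^( - 1 ) = - 445/359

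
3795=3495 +300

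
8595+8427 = 17022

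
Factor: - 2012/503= - 2^2= - 4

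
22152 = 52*426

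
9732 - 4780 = 4952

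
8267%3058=2151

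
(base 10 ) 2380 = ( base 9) 3234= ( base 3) 10021011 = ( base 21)587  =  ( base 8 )4514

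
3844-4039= -195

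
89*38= 3382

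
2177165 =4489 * 485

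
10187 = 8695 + 1492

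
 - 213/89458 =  - 213/89458 = - 0.00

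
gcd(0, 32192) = 32192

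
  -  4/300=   -  1 + 74/75 = - 0.01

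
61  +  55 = 116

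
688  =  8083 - 7395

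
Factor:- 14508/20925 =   -  52/75 = - 2^2 * 3^( - 1)*5^ ( - 2 )*13^1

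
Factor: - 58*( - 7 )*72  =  2^4*3^2*7^1*29^1 = 29232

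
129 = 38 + 91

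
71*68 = 4828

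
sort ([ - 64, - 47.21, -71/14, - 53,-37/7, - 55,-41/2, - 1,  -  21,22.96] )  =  [ - 64 ,  -  55, - 53,  -  47.21, - 21,-41/2, - 37/7, -71/14,  -  1,22.96] 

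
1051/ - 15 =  - 71+14/15 = - 70.07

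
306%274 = 32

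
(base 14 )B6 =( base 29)5f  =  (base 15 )AA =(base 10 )160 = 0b10100000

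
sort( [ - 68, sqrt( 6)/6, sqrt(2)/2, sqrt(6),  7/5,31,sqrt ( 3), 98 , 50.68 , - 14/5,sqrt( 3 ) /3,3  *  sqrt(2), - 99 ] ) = [ - 99, - 68, - 14/5,  sqrt( 6 ) /6,sqrt(3)/3,sqrt( 2) /2, 7/5,sqrt(3),  sqrt(6 ), 3*sqrt(2) , 31, 50.68,98]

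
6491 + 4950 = 11441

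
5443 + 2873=8316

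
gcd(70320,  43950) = 8790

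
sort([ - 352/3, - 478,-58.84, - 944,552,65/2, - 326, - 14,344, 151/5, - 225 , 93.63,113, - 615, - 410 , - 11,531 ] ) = [ - 944, - 615, - 478, - 410, - 326,  -  225, - 352/3, - 58.84, - 14, - 11, 151/5, 65/2,93.63, 113,344, 531,552 ]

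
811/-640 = -811/640 = -  1.27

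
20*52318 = 1046360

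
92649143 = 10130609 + 82518534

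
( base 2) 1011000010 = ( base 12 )4aa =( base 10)706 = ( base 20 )1F6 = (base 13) 424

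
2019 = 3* 673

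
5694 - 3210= 2484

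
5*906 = 4530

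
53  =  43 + 10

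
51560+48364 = 99924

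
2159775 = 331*6525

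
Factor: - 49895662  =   - 2^1 *24947831^1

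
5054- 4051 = 1003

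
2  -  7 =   -  5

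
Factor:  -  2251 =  - 2251^1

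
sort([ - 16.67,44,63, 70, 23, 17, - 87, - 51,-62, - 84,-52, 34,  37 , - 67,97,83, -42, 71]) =[ - 87,-84, - 67,-62, - 52, - 51, - 42 , - 16.67 , 17,23, 34, 37,44, 63,70, 71 , 83,97 ]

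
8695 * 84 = 730380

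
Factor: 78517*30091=30091^1*78517^1 = 2362655047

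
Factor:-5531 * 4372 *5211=  -  2^2 * 3^3 * 193^1 * 1093^1 * 5531^1=- 126009963252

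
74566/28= 2663 + 1/14 = 2663.07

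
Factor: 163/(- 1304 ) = - 2^( - 3 ) = -1/8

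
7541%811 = 242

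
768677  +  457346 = 1226023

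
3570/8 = 1785/4 = 446.25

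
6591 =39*169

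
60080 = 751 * 80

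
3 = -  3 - -6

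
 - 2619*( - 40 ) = 104760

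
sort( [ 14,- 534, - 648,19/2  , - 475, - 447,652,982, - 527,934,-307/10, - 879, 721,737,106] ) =[ - 879, - 648, - 534, -527,  -  475,-447, - 307/10,19/2,14,106,  652,721,737,  934,982]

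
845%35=5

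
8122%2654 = 160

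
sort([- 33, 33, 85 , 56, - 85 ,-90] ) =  [ - 90,  -  85, -33 , 33,56, 85]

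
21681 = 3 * 7227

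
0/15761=0= 0.00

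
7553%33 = 29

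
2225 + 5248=7473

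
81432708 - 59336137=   22096571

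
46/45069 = 46/45069  =  0.00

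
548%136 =4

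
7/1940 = 7/1940 = 0.00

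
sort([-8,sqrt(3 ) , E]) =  [-8, sqrt (3) , E ]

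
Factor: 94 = 2^1*47^1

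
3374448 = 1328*2541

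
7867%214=163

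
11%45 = 11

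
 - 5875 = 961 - 6836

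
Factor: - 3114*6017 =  - 2^1*3^2*11^1*173^1*547^1 = - 18736938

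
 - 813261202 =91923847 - 905185049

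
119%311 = 119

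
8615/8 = 1076+7/8 = 1076.88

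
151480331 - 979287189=- 827806858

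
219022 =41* 5342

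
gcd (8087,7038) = 1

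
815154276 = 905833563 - 90679287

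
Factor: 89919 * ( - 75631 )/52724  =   - 2^( - 2)*3^2*7^ ( - 2)*53^1 * 97^1*103^1*269^( - 1)*1427^1 = - 6800663889/52724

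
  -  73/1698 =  - 1 + 1625/1698 = -0.04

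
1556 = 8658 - 7102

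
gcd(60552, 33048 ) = 72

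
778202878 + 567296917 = 1345499795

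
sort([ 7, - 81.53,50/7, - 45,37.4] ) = [ - 81.53, - 45,7,50/7, 37.4]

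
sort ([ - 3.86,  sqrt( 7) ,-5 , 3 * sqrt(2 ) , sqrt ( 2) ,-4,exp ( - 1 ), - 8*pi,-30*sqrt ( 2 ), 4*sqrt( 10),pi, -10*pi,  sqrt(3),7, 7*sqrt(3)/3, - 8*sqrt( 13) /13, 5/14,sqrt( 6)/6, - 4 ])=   [-30*sqrt(2 ) , - 10 * pi, - 8*pi,-5,  -  4,-4,- 3.86,-8*sqrt(13) /13 , 5/14 , exp( - 1 ),sqrt(6) /6, sqrt( 2 ),  sqrt(3 ), sqrt(7) , pi,  7*sqrt(3)/3, 3*sqrt( 2),7,4*sqrt(10)]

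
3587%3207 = 380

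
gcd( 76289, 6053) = 1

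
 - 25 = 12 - 37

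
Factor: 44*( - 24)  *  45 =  - 2^5*3^3*5^1*11^1  =  - 47520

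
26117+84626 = 110743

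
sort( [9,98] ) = [ 9,98 ]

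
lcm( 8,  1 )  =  8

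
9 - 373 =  - 364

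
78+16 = 94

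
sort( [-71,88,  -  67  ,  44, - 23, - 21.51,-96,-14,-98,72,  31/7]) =[-98,  -  96,-71,-67,  -  23 ,-21.51, - 14,31/7 , 44, 72,88]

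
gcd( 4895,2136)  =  89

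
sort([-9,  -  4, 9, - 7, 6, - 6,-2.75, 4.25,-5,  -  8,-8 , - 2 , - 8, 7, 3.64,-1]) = [-9,-8,-8, - 8, - 7, -6, - 5,  -  4,-2.75,- 2,-1, 3.64, 4.25, 6 , 7 , 9]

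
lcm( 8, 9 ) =72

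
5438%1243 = 466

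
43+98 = 141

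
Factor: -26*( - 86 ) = 2236 = 2^2 *13^1*43^1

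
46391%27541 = 18850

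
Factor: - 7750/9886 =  - 3875/4943 = -5^3* 31^1*4943^( - 1)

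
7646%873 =662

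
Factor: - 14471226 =  -  2^1*3^2*7^1*11^1 * 53^1*197^1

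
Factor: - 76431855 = - 3^1 * 5^1*43^1*71^1*1669^1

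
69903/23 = 3039 + 6/23 = 3039.26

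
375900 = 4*93975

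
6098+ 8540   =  14638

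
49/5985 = 7/855 = 0.01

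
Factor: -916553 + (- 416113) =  - 2^1*3^3*23^1*29^1*37^1 = - 1332666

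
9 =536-527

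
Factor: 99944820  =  2^2 * 3^3*5^1*59^1*3137^1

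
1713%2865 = 1713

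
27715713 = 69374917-41659204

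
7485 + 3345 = 10830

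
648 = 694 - 46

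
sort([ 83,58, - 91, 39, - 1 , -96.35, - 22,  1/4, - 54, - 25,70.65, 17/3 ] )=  [ - 96.35,  -  91,-54,-25 , - 22,- 1,1/4,17/3,39,58,70.65,83]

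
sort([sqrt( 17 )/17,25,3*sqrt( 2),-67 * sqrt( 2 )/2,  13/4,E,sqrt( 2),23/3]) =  [ - 67*sqrt( 2 )/2, sqrt( 17)/17, sqrt( 2),E,13/4,3*sqrt(2), 23/3,25]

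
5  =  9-4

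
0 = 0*63340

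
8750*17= 148750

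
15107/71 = 212 + 55/71 =212.77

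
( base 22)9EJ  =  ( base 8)11113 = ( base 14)19C7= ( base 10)4683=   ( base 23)8JE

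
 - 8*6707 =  - 53656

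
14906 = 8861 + 6045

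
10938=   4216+6722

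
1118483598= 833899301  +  284584297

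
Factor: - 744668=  - 2^2*17^1*47^1*233^1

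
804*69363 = 55767852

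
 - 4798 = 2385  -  7183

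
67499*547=36921953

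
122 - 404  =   - 282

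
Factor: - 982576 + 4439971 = 3^2*5^1*76831^1  =  3457395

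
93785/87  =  93785/87 = 1077.99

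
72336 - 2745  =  69591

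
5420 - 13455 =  - 8035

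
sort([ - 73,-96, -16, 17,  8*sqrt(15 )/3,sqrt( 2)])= [-96, - 73, - 16, sqrt(2), 8*sqrt ( 15 )/3, 17] 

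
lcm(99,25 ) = 2475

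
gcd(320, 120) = 40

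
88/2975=88/2975 = 0.03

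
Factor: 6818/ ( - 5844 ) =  - 7/6 = - 2^ ( - 1 )*3^ (  -  1) * 7^1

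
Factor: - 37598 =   -  2^1 *11^1*1709^1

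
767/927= 767/927 = 0.83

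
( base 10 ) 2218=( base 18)6F4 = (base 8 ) 4252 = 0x8AA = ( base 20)5AI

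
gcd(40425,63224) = 7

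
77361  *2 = 154722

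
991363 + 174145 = 1165508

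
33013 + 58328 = 91341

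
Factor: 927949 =11^2*7669^1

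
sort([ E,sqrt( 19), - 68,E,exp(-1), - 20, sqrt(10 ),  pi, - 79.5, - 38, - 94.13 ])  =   [-94.13, - 79.5, - 68, - 38, - 20,exp( - 1) , E, E,pi, sqrt(10 ) , sqrt(19)]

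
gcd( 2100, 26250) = 1050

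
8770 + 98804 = 107574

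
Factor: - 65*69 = -4485 = - 3^1 * 5^1*13^1*23^1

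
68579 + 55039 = 123618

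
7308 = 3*2436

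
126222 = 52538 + 73684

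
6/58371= 2/19457=0.00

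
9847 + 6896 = 16743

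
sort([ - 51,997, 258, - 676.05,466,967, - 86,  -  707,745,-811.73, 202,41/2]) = [ - 811.73,-707, - 676.05, -86,-51,41/2,202,258,466,745,967,  997 ]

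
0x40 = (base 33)1v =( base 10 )64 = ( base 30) 24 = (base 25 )2e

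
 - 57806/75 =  - 57806/75 = - 770.75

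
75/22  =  3 + 9/22 = 3.41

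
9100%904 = 60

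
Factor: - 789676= - 2^2*197419^1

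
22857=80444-57587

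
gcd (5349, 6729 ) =3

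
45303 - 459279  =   - 413976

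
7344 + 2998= 10342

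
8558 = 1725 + 6833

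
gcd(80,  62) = 2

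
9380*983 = 9220540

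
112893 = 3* 37631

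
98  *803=78694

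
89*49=4361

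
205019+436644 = 641663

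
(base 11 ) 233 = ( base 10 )278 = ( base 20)di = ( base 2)100010110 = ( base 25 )B3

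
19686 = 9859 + 9827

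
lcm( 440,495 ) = 3960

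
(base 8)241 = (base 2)10100001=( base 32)51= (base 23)70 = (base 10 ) 161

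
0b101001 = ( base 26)1f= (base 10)41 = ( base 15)2B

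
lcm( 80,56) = 560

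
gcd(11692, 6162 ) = 158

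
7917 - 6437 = 1480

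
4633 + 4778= 9411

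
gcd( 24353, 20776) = 49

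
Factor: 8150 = 2^1*5^2*163^1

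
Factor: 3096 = 2^3 *3^2*43^1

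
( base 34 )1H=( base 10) 51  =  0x33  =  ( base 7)102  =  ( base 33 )1I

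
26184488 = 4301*6088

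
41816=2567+39249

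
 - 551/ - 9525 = 551/9525= 0.06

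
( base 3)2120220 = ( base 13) B22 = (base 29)272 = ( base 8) 3537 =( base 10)1887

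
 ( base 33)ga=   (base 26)KI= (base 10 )538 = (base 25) LD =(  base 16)21A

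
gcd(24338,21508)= 566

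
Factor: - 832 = - 2^6 *13^1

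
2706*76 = 205656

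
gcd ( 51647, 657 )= 1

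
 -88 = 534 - 622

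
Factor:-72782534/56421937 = -6616594/5129267=   -  2^1*11^( - 1)*13^ ( - 1)*23^1 * 83^1*1733^1*35869^ (-1)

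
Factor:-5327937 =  -3^4*65777^1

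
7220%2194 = 638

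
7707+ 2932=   10639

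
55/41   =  55/41 = 1.34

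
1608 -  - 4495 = 6103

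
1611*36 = 57996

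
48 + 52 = 100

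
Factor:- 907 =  - 907^1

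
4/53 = 4/53  =  0.08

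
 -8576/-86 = 4288/43=99.72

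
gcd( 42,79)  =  1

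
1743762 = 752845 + 990917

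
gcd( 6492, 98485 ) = 1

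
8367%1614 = 297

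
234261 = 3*78087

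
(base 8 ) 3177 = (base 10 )1663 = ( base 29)1sa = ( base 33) 1HD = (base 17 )5ce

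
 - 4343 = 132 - 4475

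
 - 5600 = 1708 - 7308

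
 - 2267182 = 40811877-43079059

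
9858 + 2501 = 12359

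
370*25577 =9463490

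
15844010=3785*4186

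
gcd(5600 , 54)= 2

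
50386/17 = 50386/17 = 2963.88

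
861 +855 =1716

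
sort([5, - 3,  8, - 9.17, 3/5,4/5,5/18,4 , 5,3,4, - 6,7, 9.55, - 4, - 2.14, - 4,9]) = [ - 9.17, - 6, - 4,-4, - 3, - 2.14,5/18,3/5, 4/5, 3,4, 4,5,5,  7,8,9,9.55 ] 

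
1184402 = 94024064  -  92839662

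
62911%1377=946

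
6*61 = 366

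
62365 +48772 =111137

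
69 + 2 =71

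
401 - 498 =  - 97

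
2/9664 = 1/4832 = 0.00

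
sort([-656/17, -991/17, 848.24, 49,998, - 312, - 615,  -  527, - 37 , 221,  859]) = [ - 615, - 527,  -  312 , - 991/17, - 656/17,- 37, 49,221,848.24,859,  998 ]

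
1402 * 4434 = 6216468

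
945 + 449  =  1394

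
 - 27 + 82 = 55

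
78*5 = 390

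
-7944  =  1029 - 8973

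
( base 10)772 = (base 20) 1IC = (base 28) rg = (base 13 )475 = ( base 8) 1404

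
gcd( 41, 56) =1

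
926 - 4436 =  - 3510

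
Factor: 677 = 677^1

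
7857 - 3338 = 4519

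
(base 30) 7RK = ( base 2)1101111011010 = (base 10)7130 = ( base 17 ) 17B7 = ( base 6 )53002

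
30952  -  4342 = 26610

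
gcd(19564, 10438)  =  2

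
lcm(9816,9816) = 9816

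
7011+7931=14942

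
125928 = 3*41976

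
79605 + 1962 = 81567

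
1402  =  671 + 731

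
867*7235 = 6272745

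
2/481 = 2/481 = 0.00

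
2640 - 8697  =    -  6057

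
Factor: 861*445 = 3^1*5^1 *7^1*41^1 *89^1 = 383145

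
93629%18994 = 17653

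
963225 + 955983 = 1919208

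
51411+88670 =140081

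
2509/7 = 2509/7 = 358.43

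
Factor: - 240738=-2^1*3^1*40123^1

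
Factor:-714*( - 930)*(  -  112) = - 2^6*3^2*5^1*7^2*17^1*31^1 = - 74370240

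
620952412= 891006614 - 270054202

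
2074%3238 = 2074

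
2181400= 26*83900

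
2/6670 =1/3335 = 0.00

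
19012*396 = 7528752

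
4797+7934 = 12731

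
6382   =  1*6382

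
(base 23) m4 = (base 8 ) 776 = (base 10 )510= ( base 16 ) 1fe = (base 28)i6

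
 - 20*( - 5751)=115020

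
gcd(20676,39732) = 12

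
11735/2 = 11735/2 = 5867.50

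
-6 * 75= - 450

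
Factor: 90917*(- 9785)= - 889622845 =-5^1 * 19^1*103^1*90917^1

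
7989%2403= 780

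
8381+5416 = 13797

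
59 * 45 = 2655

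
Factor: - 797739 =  - 3^1 * 59^1*4507^1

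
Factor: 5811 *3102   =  18025722 = 2^1*3^2*11^1*13^1*47^1 * 149^1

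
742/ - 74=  - 11 + 36/37 = - 10.03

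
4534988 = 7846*578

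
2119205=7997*265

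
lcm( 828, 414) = 828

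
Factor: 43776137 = 6373^1*6869^1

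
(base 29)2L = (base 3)2221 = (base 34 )2b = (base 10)79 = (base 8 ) 117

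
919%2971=919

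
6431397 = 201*31997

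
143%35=3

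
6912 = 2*3456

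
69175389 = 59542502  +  9632887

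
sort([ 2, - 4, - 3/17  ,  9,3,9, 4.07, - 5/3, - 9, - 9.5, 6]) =[ - 9.5 , - 9, - 4,-5/3, - 3/17,2,3,4.07, 6,9 , 9]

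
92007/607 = 151+350/607 = 151.58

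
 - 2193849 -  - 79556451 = 77362602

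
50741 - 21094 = 29647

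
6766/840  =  3383/420 = 8.05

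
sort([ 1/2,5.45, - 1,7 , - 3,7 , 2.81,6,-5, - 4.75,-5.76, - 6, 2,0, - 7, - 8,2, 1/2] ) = [ - 8,-7,-6,  -  5.76, - 5, - 4.75,-3, - 1,0,  1/2,1/2,2,2,2.81, 5.45,6,7,7]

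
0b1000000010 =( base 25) KE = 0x202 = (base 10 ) 514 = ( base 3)201001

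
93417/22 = 4246+5/22 = 4246.23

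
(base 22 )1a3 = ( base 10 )707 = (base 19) 1i4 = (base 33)le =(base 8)1303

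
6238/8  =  3119/4= 779.75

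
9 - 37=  - 28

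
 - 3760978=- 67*56134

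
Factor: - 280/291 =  - 2^3*3^( - 1)*5^1*7^1*97^( - 1 ) 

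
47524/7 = 47524/7 =6789.14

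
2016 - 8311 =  - 6295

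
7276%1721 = 392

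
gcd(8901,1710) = 9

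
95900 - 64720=31180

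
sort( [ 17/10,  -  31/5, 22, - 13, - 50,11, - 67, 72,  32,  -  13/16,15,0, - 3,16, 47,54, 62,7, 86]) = [-67, - 50, - 13, - 31/5, - 3, - 13/16,0, 17/10,7,11,15,16,22  ,  32 , 47,54 , 62,72,  86] 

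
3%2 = 1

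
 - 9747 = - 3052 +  - 6695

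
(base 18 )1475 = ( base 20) i2j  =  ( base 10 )7259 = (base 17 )1820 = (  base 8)16133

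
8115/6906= 2705/2302 = 1.18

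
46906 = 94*499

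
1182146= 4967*238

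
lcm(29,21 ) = 609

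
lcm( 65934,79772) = 6461532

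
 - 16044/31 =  - 16044/31 = -517.55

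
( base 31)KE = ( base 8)1172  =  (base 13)39a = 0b1001111010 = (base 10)634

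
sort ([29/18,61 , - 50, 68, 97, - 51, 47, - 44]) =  [ - 51, - 50, - 44,29/18,47, 61, 68, 97] 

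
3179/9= 353+ 2/9 = 353.22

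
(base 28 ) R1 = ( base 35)LM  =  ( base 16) 2f5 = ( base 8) 1365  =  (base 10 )757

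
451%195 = 61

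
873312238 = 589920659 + 283391579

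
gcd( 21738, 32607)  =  10869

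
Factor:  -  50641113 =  - 3^1*17^1*992963^1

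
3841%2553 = 1288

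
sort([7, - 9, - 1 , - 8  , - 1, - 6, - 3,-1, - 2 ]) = [ - 9,-8,  -  6, - 3, - 2 , - 1,- 1,  -  1, 7 ]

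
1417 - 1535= - 118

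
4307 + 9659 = 13966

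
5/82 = 5/82  =  0.06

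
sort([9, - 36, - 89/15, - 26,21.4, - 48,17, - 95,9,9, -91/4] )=[ - 95, - 48, - 36, - 26, -91/4, - 89/15,9,9, 9, 17,21.4]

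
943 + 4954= 5897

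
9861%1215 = 141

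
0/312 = 0 = 0.00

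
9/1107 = 1/123 = 0.01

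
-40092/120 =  - 335 + 9/10  =  - 334.10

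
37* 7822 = 289414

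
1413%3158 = 1413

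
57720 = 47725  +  9995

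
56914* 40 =2276560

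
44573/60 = 44573/60  =  742.88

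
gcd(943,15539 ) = 41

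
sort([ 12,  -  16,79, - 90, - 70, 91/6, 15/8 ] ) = [-90 , - 70, - 16,15/8, 12,91/6, 79 ] 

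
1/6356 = 1/6356= 0.00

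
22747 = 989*23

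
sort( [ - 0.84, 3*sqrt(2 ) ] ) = [ - 0.84 , 3*sqrt( 2) ] 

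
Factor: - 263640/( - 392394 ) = 43940/65399=2^2*5^1  *  13^3*17^( - 1)*3847^(-1)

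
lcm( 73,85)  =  6205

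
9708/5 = 1941 + 3/5 = 1941.60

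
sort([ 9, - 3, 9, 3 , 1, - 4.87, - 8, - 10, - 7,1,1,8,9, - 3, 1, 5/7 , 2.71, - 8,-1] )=[ - 10, - 8, - 8,- 7, - 4.87, - 3,  -  3, - 1,5/7,  1, 1,1,1 , 2.71,3,8,9,9, 9]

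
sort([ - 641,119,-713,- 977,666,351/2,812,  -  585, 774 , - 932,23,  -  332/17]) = [  -  977, - 932 , -713, -641 , - 585,-332/17, 23, 119,351/2,666,774,812 ] 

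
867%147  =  132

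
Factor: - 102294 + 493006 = 390712 = 2^3*7^1*6977^1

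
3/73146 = 1/24382 =0.00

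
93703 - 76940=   16763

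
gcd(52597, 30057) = 1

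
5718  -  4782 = 936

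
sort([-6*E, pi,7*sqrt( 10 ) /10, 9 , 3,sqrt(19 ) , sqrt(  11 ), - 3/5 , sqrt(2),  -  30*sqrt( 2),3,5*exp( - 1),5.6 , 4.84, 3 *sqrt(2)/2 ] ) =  [ - 30*sqrt( 2), -6*E, -3/5 , sqrt (2),5*exp ( - 1), 3*sqrt (2 )/2 , 7*sqrt ( 10)/10 , 3,3,pi , sqrt( 11), sqrt(19 ),4.84,5.6,  9] 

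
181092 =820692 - 639600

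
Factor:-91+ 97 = 6 = 2^1*3^1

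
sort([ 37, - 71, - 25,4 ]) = [-71  ,-25,4, 37 ]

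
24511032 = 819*29928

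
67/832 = 67/832 = 0.08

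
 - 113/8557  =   - 1+8444/8557 =- 0.01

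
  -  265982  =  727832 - 993814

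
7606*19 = 144514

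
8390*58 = 486620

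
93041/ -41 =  - 2270 + 29/41 = - 2269.29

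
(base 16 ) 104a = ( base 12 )24b6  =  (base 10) 4170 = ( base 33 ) 3rc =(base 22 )8dc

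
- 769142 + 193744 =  - 575398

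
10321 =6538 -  - 3783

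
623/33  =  623/33 = 18.88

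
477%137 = 66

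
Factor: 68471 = 13^1*23^1 * 229^1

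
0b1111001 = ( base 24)51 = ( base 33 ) 3m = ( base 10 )121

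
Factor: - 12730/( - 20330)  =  67^1 * 107^(-1 ) = 67/107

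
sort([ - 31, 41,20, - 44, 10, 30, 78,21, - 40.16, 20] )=[ - 44, - 40.16,  -  31,10, 20, 20, 21 , 30, 41,78 ]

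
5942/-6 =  - 2971/3=- 990.33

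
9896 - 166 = 9730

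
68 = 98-30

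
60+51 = 111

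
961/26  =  36 + 25/26 = 36.96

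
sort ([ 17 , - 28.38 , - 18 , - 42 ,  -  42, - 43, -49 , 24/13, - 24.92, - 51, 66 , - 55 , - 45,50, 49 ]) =[-55, -51 , - 49, - 45, - 43,-42, - 42, - 28.38, - 24.92  , - 18,24/13, 17, 49, 50, 66]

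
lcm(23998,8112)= 575952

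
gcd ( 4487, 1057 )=7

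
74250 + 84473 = 158723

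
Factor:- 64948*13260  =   - 2^4*3^1*5^1 * 13^2 *17^1 * 1249^1 = - 861210480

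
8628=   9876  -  1248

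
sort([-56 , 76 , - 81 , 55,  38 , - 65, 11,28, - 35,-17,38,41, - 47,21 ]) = [-81,  -  65, - 56, - 47, - 35, - 17,11, 21,28, 38,38,41 , 55 , 76] 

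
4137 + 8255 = 12392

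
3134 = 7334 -4200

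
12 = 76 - 64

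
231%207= 24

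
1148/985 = 1148/985 = 1.17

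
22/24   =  11/12= 0.92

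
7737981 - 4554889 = 3183092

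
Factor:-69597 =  - 3^2*11^1*19^1 * 37^1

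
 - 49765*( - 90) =4478850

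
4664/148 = 1166/37 = 31.51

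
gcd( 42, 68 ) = 2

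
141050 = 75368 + 65682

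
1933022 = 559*3458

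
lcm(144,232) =4176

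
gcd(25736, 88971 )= 1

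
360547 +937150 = 1297697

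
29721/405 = 9907/135=73.39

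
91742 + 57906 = 149648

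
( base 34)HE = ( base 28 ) l4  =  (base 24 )10g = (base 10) 592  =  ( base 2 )1001010000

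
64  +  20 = 84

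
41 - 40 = 1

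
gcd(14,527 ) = 1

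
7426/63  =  117 + 55/63 = 117.87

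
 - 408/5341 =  - 408/5341 = - 0.08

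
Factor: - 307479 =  - 3^1*17^1*6029^1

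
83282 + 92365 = 175647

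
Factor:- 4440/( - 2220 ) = 2^1 =2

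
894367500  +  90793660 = 985161160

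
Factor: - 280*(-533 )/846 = 74620/423 = 2^2*3^(-2)*5^1 * 7^1*13^1*41^1*47^ (-1 ) 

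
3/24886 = 3/24886 = 0.00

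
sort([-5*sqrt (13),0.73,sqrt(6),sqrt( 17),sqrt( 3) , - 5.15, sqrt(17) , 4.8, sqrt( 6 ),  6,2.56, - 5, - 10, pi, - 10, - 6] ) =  [ - 5*sqrt( 13 ), - 10, - 10, - 6, - 5.15 , - 5, 0.73,sqrt( 3),sqrt( 6), sqrt ( 6),  2.56, pi, sqrt( 17),sqrt( 17),  4.8,  6]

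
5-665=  - 660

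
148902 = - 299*(- 498 )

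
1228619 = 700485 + 528134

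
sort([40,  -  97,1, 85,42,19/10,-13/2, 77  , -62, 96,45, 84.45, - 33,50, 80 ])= [- 97, - 62, - 33, - 13/2, 1, 19/10, 40, 42, 45,50, 77,80, 84.45, 85,96] 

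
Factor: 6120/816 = 2^( - 1)*3^1*5^1 = 15/2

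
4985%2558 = 2427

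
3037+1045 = 4082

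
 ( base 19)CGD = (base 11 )3547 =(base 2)1001000101001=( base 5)122044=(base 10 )4649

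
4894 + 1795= 6689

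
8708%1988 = 756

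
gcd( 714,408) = 102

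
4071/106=38+43/106  =  38.41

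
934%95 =79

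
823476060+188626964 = 1012103024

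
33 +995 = 1028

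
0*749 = 0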